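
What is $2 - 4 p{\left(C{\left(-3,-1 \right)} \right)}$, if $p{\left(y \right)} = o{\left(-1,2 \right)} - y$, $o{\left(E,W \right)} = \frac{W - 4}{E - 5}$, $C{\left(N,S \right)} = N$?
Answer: $- \frac{34}{3} \approx -11.333$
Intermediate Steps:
$o{\left(E,W \right)} = \frac{-4 + W}{-5 + E}$
$p{\left(y \right)} = \frac{1}{3} - y$ ($p{\left(y \right)} = \frac{-4 + 2}{-5 - 1} - y = \frac{1}{-6} \left(-2\right) - y = \left(- \frac{1}{6}\right) \left(-2\right) - y = \frac{1}{3} - y$)
$2 - 4 p{\left(C{\left(-3,-1 \right)} \right)} = 2 - 4 \left(\frac{1}{3} - -3\right) = 2 - 4 \left(\frac{1}{3} + 3\right) = 2 - \frac{40}{3} = - \frac{34}{3}$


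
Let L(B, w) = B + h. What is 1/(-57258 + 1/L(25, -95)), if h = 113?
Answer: -138/7901603 ≈ -1.7465e-5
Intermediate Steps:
L(B, w) = 113 + B (L(B, w) = B + 113 = 113 + B)
1/(-57258 + 1/L(25, -95)) = 1/(-57258 + 1/(113 + 25)) = 1/(-57258 + 1/138) = 1/(-7901603/138) = -138/7901603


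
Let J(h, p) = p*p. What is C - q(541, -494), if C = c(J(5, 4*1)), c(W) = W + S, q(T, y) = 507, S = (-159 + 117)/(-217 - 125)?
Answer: -27980/57 ≈ -490.88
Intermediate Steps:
S = 7/57 (S = -42/(-342) = -42*(-1/342) = 7/57 ≈ 0.12281)
J(h, p) = p**2
c(W) = 7/57 + W (c(W) = W + 7/57 = 7/57 + W)
C = 919/57 (C = 7/57 + (4*1)**2 = 7/57 + 4**2 = 7/57 + 16 = 919/57 ≈ 16.123)
C - q(541, -494) = 919/57 - 1*507 = 919/57 - 507 = -27980/57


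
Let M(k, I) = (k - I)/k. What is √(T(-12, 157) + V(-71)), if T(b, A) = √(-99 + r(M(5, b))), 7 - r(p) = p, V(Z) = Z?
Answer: √(-1775 + 15*I*√265)/5 ≈ 0.57822 + 8.446*I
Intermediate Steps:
M(k, I) = (k - I)/k
r(p) = 7 - p
T(b, A) = √(-93 + b/5) (T(b, A) = √(-99 + (7 - (5 - b)/5)) = √(-99 + (7 - (1 - b/5))) = √(-99 + (7 + (-1 + b/5))) = √(-99 + (6 + b/5)) = √(-93 + b/5))
√(T(-12, 157) + V(-71)) = √(√(-2325 + 5*(-12))/5 - 71) = √(√(-2325 - 60)/5 - 71) = √(√(-2385)/5 - 71) = √((3*I*√265)/5 - 71) = √(3*I*√265/5 - 71) = √(-71 + 3*I*√265/5)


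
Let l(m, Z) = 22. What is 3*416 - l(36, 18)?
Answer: 1226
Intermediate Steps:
3*416 - l(36, 18) = 3*416 - 1*22 = 1248 - 22 = 1226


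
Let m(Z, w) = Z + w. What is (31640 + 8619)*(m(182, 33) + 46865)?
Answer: 1895393720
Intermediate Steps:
(31640 + 8619)*(m(182, 33) + 46865) = (31640 + 8619)*((182 + 33) + 46865) = 40259*(215 + 46865) = 40259*47080 = 1895393720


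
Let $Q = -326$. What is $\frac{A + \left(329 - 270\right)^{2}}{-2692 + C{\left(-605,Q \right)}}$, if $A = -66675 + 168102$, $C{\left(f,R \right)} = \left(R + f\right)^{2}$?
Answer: $\frac{104908}{864069} \approx 0.12141$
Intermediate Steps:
$A = 101427$
$\frac{A + \left(329 - 270\right)^{2}}{-2692 + C{\left(-605,Q \right)}} = \frac{101427 + \left(329 - 270\right)^{2}}{-2692 + \left(-326 - 605\right)^{2}} = \frac{101427 + 59^{2}}{-2692 + \left(-931\right)^{2}} = \frac{101427 + 3481}{-2692 + 866761} = \frac{104908}{864069}$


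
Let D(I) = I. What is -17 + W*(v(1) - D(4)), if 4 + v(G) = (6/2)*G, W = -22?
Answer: 93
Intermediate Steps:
v(G) = -4 + 3*G (v(G) = -4 + (6/2)*G = -4 + (6*(½))*G = -4 + 3*G)
-17 + W*(v(1) - D(4)) = -17 - 22*((-4 + 3*1) - 1*4) = -17 - 22*((-4 + 3) - 4) = -17 - 22*(-1 - 4) = -17 - 22*(-5) = -17 + 110 = 93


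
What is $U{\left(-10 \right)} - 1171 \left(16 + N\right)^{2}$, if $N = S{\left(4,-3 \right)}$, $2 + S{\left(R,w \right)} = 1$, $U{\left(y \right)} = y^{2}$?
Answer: $-263375$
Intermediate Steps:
$S{\left(R,w \right)} = -1$ ($S{\left(R,w \right)} = -2 + 1 = -1$)
$N = -1$
$U{\left(-10 \right)} - 1171 \left(16 + N\right)^{2} = \left(-10\right)^{2} - 1171 \left(16 - 1\right)^{2} = 100 - 1171 \cdot 15^{2} = 100 - 263475 = -263375$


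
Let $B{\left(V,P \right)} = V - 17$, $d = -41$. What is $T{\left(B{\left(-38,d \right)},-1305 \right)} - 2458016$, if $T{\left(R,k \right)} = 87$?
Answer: $-2457929$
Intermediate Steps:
$B{\left(V,P \right)} = -17 + V$
$T{\left(B{\left(-38,d \right)},-1305 \right)} - 2458016 = 87 - 2458016 = -2457929$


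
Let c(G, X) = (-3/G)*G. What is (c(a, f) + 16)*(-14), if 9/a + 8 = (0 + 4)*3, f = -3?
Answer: -182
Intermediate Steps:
a = 9/4 (a = 9/(-8 + (0 + 4)*3) = 9/(-8 + 4*3) = 9/(-8 + 12) = 9/4 ≈ 2.2500)
c(G, X) = -3
(c(a, f) + 16)*(-14) = (-3 + 16)*(-14) = 13*(-14) = -182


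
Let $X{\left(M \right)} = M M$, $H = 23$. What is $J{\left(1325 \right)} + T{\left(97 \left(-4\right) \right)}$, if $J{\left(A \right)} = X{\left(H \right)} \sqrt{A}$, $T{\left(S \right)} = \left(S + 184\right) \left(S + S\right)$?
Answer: $158304 + 2645 \sqrt{53} \approx 1.7756 \cdot 10^{5}$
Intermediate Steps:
$X{\left(M \right)} = M^{2}$
$T{\left(S \right)} = 2 S \left(184 + S\right)$ ($T{\left(S \right)} = \left(184 + S\right) 2 S = 2 S \left(184 + S\right)$)
$J{\left(A \right)} = 529 \sqrt{A}$ ($J{\left(A \right)} = 23^{2} \sqrt{A} = 529 \sqrt{A}$)
$J{\left(1325 \right)} + T{\left(97 \left(-4\right) \right)} = 529 \sqrt{1325} + 2 \cdot 97 \left(-4\right) \left(184 + 97 \left(-4\right)\right) = 529 \cdot 5 \sqrt{53} + 2 \left(-388\right) \left(184 - 388\right) = 2645 \sqrt{53} + 2 \left(-388\right) \left(-204\right) = 2645 \sqrt{53} + 158304 = 158304 + 2645 \sqrt{53}$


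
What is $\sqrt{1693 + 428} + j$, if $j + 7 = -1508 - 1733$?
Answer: $-3248 + \sqrt{2121} \approx -3201.9$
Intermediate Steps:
$j = -3248$ ($j = -7 - 3241 = -3248$)
$\sqrt{1693 + 428} + j = \sqrt{1693 + 428} - 3248 = \sqrt{2121} - 3248 = -3248 + \sqrt{2121}$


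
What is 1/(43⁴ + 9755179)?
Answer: 1/13173980 ≈ 7.5907e-8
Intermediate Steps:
1/(43⁴ + 9755179) = 1/(3418801 + 9755179) = 1/13173980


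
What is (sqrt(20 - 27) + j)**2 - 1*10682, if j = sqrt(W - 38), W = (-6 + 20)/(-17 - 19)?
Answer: -193093/18 - sqrt(9674)/3 ≈ -10760.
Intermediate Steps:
W = -7/18 (W = 14/(-36) = 14*(-1/36) = -7/18 ≈ -0.38889)
j = I*sqrt(1382)/6 (j = sqrt(-7/18 - 38) = sqrt(-691/18) = I*sqrt(1382)/6 ≈ 6.1959*I)
(sqrt(20 - 27) + j)**2 - 1*10682 = (sqrt(20 - 27) + I*sqrt(1382)/6)**2 - 1*10682 = (sqrt(-7) + I*sqrt(1382)/6)**2 - 10682 = (I*sqrt(7) + I*sqrt(1382)/6)**2 - 10682 = -10682 + (I*sqrt(7) + I*sqrt(1382)/6)**2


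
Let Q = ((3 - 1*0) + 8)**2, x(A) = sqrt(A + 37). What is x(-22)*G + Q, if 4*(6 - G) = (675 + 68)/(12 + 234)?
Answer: 121 + 5161*sqrt(15)/984 ≈ 141.31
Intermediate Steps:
G = 5161/984 (G = 6 - (675 + 68)/(4*(12 + 234)) = 6 - 743/(4*246) = 6 - 1/4*743/246 = 6 - 743/984 = 5161/984 ≈ 5.2449)
x(A) = sqrt(37 + A)
Q = 121 (Q = ((3 + 0) + 8)**2 = (3 + 8)**2 = 11**2 = 121)
x(-22)*G + Q = sqrt(37 - 22)*(5161/984) + 121 = sqrt(15)*(5161/984) + 121 = 5161*sqrt(15)/984 + 121 = 121 + 5161*sqrt(15)/984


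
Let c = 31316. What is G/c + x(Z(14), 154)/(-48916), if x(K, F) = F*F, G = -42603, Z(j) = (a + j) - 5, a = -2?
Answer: -100952093/54709052 ≈ -1.8453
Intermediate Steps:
Z(j) = -7 + j (Z(j) = (-2 + j) - 5 = -7 + j)
x(K, F) = F²
G/c + x(Z(14), 154)/(-48916) = -42603/31316 + 154²/(-48916) = -42603*1/31316 + 23716*(-1/48916) = -42603/31316 - 847/1747 = -100952093/54709052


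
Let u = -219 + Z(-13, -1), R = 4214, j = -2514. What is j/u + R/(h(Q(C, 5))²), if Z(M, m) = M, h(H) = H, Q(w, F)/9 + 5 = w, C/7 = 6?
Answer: 139876297/12863124 ≈ 10.874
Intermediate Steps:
C = 42 (C = 7*6 = 42)
Q(w, F) = -45 + 9*w
u = -232 (u = -219 - 13 = -232)
j/u + R/(h(Q(C, 5))²) = -2514/(-232) + 4214/((-45 + 9*42)²) = -2514*(-1/232) + 4214/((-45 + 378)²) = 1257/116 + 4214/(333²) = 1257/116 + 4214/110889 = 139876297/12863124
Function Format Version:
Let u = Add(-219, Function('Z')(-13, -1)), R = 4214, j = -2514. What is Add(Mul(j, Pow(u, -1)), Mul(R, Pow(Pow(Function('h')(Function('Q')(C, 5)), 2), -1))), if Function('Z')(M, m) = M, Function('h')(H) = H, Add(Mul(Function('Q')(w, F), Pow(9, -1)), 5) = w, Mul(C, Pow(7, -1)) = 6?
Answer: Rational(139876297, 12863124) ≈ 10.874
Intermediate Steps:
C = 42 (C = Mul(7, 6) = 42)
Function('Q')(w, F) = Add(-45, Mul(9, w))
u = -232 (u = Add(-219, -13) = -232)
Add(Mul(j, Pow(u, -1)), Mul(R, Pow(Pow(Function('h')(Function('Q')(C, 5)), 2), -1))) = Add(Mul(-2514, Pow(-232, -1)), Mul(4214, Pow(Pow(Add(-45, Mul(9, 42)), 2), -1))) = Add(Mul(-2514, Rational(-1, 232)), Mul(4214, Pow(Pow(Add(-45, 378), 2), -1))) = Add(Rational(1257, 116), Mul(4214, Pow(Pow(333, 2), -1))) = Add(Rational(1257, 116), Mul(4214, Pow(110889, -1))) = Add(Rational(1257, 116), Mul(4214, Rational(1, 110889))) = Add(Rational(1257, 116), Rational(4214, 110889)) = Rational(139876297, 12863124)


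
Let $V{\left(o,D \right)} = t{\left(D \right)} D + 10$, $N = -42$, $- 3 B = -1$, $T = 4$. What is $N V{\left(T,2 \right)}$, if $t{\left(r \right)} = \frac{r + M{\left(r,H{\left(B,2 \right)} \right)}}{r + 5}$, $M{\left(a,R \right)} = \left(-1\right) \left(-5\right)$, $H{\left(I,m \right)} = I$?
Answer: $-504$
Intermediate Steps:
$B = \frac{1}{3}$ ($B = \left(- \frac{1}{3}\right) \left(-1\right) = \frac{1}{3} \approx 0.33333$)
$M{\left(a,R \right)} = 5$
$t{\left(r \right)} = 1$ ($t{\left(r \right)} = \frac{r + 5}{r + 5} = \frac{5 + r}{5 + r} = 1$)
$V{\left(o,D \right)} = 10 + D$ ($V{\left(o,D \right)} = 1 D + 10 = D + 10 = 10 + D$)
$N V{\left(T,2 \right)} = - 42 \left(10 + 2\right) = \left(-42\right) 12 = -504$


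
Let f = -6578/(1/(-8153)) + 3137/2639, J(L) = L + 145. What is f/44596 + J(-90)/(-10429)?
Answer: 1476017389964207/1227376954076 ≈ 1202.6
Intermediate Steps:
J(L) = 145 + L
f = 141530718463/2639 (f = -6578/(-1/8153) + 3137*(1/2639) = -6578*(-8153) + 3137/2639 = 53630434 + 3137/2639 = 141530718463/2639 ≈ 5.3630e+7)
f/44596 + J(-90)/(-10429) = (141530718463/2639)/44596 + (145 - 90)/(-10429) = (141530718463/2639)*(1/44596) + 55*(-1/10429) = 141530718463/117688844 - 55/10429 = 1476017389964207/1227376954076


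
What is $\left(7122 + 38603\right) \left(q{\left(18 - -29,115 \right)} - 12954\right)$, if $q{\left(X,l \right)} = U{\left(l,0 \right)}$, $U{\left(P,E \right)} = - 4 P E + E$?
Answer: $-592321650$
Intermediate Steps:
$U{\left(P,E \right)} = E - 4 E P$ ($U{\left(P,E \right)} = - 4 E P + E = E - 4 E P$)
$q{\left(X,l \right)} = 0$ ($q{\left(X,l \right)} = 0 \left(1 - 4 l\right) = 0$)
$\left(7122 + 38603\right) \left(q{\left(18 - -29,115 \right)} - 12954\right) = \left(7122 + 38603\right) \left(0 - 12954\right) = 45725 \left(-12954\right) = -592321650$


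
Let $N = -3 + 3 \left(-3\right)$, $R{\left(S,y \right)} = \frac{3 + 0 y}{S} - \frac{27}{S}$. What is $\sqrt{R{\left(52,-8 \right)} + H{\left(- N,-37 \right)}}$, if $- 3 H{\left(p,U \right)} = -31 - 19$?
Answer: $\frac{2 \sqrt{6162}}{39} \approx 4.0256$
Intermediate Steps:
$R{\left(S,y \right)} = - \frac{24}{S}$ ($R{\left(S,y \right)} = \frac{3 + 0}{S} - \frac{27}{S} = \frac{3}{S} - \frac{27}{S} = - \frac{24}{S}$)
$N = -12$ ($N = -3 - 9 = -12$)
$H{\left(p,U \right)} = \frac{50}{3}$ ($H{\left(p,U \right)} = - \frac{-31 - 19}{3} = \left(- \frac{1}{3}\right) \left(-50\right) = \frac{50}{3}$)
$\sqrt{R{\left(52,-8 \right)} + H{\left(- N,-37 \right)}} = \sqrt{- \frac{24}{52} + \frac{50}{3}} = \sqrt{\left(-24\right) \frac{1}{52} + \frac{50}{3}} = \sqrt{- \frac{6}{13} + \frac{50}{3}} = \sqrt{\frac{632}{39}} = \frac{2 \sqrt{6162}}{39}$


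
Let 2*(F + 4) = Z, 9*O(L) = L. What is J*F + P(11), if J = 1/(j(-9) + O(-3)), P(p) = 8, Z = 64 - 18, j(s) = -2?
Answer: -⅐ ≈ -0.14286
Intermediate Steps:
Z = 46
O(L) = L/9
F = 19 (F = -4 + (½)*46 = -4 + 23 = 19)
J = -3/7 (J = 1/(-2 + (⅑)*(-3)) = 1/(-2 - ⅓) = 1/(-7/3) = -3/7 ≈ -0.42857)
J*F + P(11) = -3/7*19 + 8 = -57/7 + 8 = -⅐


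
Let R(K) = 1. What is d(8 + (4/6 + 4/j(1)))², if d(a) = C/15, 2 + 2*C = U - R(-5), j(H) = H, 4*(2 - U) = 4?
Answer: 1/225 ≈ 0.0044444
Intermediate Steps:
U = 1 (U = 2 - ¼*4 = 2 - 1 = 1)
C = -1 (C = -1 + (1 - 1*1)/2 = -1 + (1 - 1)/2 = -1 + (½)*0 = -1 + 0 = -1)
d(a) = -1/15
d(8 + (4/6 + 4/j(1)))² = (-1/15)² = 1/225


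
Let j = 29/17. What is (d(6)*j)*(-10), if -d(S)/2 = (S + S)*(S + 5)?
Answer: 76560/17 ≈ 4503.5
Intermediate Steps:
d(S) = -4*S*(5 + S) (d(S) = -2*(S + S)*(S + 5) = -2*2*S*(5 + S) = -4*S*(5 + S))
j = 29/17 (j = 29*(1/17) = 29/17 ≈ 1.7059)
(d(6)*j)*(-10) = (-4*6*(5 + 6)*(29/17))*(-10) = (-4*6*11*(29/17))*(-10) = -264*29/17*(-10) = -7656/17*(-10) = 76560/17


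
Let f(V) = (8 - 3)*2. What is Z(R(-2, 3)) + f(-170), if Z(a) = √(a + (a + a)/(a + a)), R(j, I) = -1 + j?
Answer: 10 + I*√2 ≈ 10.0 + 1.4142*I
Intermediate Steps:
f(V) = 10 (f(V) = 5*2 = 10)
Z(a) = √(1 + a) (Z(a) = √(a + (2*a)/((2*a))) = √(a + (2*a)*(1/(2*a))) = √(a + 1) = √(1 + a))
Z(R(-2, 3)) + f(-170) = √(1 + (-1 - 2)) + 10 = √(1 - 3) + 10 = √(-2) + 10 = I*√2 + 10 = 10 + I*√2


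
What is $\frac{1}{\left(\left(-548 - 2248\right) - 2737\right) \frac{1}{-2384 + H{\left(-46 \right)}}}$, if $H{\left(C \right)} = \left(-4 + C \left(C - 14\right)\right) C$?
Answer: $\frac{129160}{5533} \approx 23.344$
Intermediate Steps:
$H{\left(C \right)} = C \left(-4 + C \left(-14 + C\right)\right)$ ($H{\left(C \right)} = \left(-4 + C \left(-14 + C\right)\right) C = C \left(-4 + C \left(-14 + C\right)\right)$)
$\frac{1}{\left(\left(-548 - 2248\right) - 2737\right) \frac{1}{-2384 + H{\left(-46 \right)}}} = \frac{1}{\left(\left(-548 - 2248\right) - 2737\right) \frac{1}{-2384 - 46 \left(-4 + \left(-46\right)^{2} - -644\right)}} = \frac{1}{\left(-2796 - 2737\right) \frac{1}{-2384 - 46 \left(-4 + 2116 + 644\right)}} = \frac{1}{\left(-5533\right) \frac{1}{-2384 - 126776}} = \frac{1}{\left(-5533\right) \frac{1}{-129160}} = \frac{1}{\left(-5533\right) \left(- \frac{1}{129160}\right)} = \frac{1}{\frac{5533}{129160}} = \frac{129160}{5533}$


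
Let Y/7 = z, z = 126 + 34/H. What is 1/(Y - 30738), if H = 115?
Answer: -115/3433202 ≈ -3.3496e-5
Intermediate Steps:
z = 14524/115 (z = 126 + 34/115 = 14524/115 ≈ 126.30)
Y = 101668/115 (Y = 7*(14524/115) = 101668/115 ≈ 884.07)
1/(Y - 30738) = 1/(101668/115 - 30738) = 1/(-3433202/115) = -115/3433202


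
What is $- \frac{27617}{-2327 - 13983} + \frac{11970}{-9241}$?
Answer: $\frac{59977997}{150720710} \approx 0.39794$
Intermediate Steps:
$- \frac{27617}{-2327 - 13983} + \frac{11970}{-9241} = - \frac{27617}{-2327 - 13983} + 11970 \left(- \frac{1}{9241}\right) = - \frac{27617}{-16310} - \frac{11970}{9241} = \left(-27617\right) \left(- \frac{1}{16310}\right) - \frac{11970}{9241} = \frac{27617}{16310} - \frac{11970}{9241} = \frac{59977997}{150720710}$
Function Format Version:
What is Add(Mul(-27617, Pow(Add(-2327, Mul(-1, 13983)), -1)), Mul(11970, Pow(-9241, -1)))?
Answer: Rational(59977997, 150720710) ≈ 0.39794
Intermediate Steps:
Add(Mul(-27617, Pow(Add(-2327, Mul(-1, 13983)), -1)), Mul(11970, Pow(-9241, -1))) = Add(Mul(-27617, Pow(Add(-2327, -13983), -1)), Mul(11970, Rational(-1, 9241))) = Add(Mul(-27617, Pow(-16310, -1)), Rational(-11970, 9241)) = Add(Mul(-27617, Rational(-1, 16310)), Rational(-11970, 9241)) = Add(Rational(27617, 16310), Rational(-11970, 9241)) = Rational(59977997, 150720710)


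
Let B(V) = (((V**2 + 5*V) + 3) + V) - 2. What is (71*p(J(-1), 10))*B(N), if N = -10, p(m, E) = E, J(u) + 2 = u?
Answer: 29110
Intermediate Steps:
J(u) = -2 + u
B(V) = 1 + V**2 + 6*V (B(V) = ((3 + V**2 + 5*V) + V) - 2 = (3 + V**2 + 6*V) - 2 = 1 + V**2 + 6*V)
(71*p(J(-1), 10))*B(N) = (71*10)*(1 + (-10)**2 + 6*(-10)) = 710*(1 + 100 - 60) = 710*41 = 29110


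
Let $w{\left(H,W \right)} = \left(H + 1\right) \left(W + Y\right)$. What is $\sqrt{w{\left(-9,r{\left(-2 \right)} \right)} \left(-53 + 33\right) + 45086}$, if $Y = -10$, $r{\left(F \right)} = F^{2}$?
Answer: $\sqrt{44126} \approx 210.06$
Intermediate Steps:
$w{\left(H,W \right)} = \left(1 + H\right) \left(-10 + W\right)$ ($w{\left(H,W \right)} = \left(H + 1\right) \left(W - 10\right) = \left(1 + H\right) \left(-10 + W\right)$)
$\sqrt{w{\left(-9,r{\left(-2 \right)} \right)} \left(-53 + 33\right) + 45086} = \sqrt{\left(-10 + \left(-2\right)^{2} - -90 - 9 \left(-2\right)^{2}\right) \left(-53 + 33\right) + 45086} = \sqrt{\left(-10 + 4 + 90 - 36\right) \left(-20\right) + 45086} = \sqrt{48 \left(-20\right) + 45086} = \sqrt{-960 + 45086} = \sqrt{44126}$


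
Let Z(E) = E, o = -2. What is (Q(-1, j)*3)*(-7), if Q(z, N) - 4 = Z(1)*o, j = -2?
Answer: -42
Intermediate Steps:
Q(z, N) = 2 (Q(z, N) = 4 + 1*(-2) = 4 - 2 = 2)
(Q(-1, j)*3)*(-7) = (2*3)*(-7) = 6*(-7) = -42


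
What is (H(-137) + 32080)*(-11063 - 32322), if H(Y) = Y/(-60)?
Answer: -16702678349/12 ≈ -1.3919e+9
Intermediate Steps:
H(Y) = -Y/60 (H(Y) = Y*(-1/60) = -Y/60)
(H(-137) + 32080)*(-11063 - 32322) = (-1/60*(-137) + 32080)*(-11063 - 32322) = (137/60 + 32080)*(-43385) = (1924937/60)*(-43385) = -16702678349/12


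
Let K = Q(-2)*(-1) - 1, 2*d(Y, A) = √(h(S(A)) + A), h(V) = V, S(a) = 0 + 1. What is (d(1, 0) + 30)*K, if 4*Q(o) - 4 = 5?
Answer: -793/8 ≈ -99.125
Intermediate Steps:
Q(o) = 9/4 (Q(o) = 1 + (¼)*5 = 1 + 5/4 = 9/4)
S(a) = 1
d(Y, A) = √(1 + A)/2
K = -13/4 (K = (9/4)*(-1) - 1 = -9/4 - 1 = -13/4 ≈ -3.2500)
(d(1, 0) + 30)*K = (√(1 + 0)/2 + 30)*(-13/4) = (√1/2 + 30)*(-13/4) = ((½)*1 + 30)*(-13/4) = (½ + 30)*(-13/4) = (61/2)*(-13/4) = -793/8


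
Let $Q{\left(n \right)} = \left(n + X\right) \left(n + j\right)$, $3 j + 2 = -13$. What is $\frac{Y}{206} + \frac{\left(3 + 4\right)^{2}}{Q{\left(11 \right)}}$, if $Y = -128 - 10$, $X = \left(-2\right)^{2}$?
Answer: $- \frac{1163}{9270} \approx -0.12546$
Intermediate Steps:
$X = 4$
$j = -5$ ($j = - \frac{2}{3} + \frac{1}{3} \left(-13\right) = - \frac{2}{3} - \frac{13}{3} = -5$)
$Y = -138$ ($Y = -128 - 10 = -138$)
$Q{\left(n \right)} = \left(-5 + n\right) \left(4 + n\right)$ ($Q{\left(n \right)} = \left(n + 4\right) \left(n - 5\right) = \left(4 + n\right) \left(-5 + n\right) = \left(-5 + n\right) \left(4 + n\right)$)
$\frac{Y}{206} + \frac{\left(3 + 4\right)^{2}}{Q{\left(11 \right)}} = - \frac{138}{206} + \frac{\left(3 + 4\right)^{2}}{-20 + 11^{2} - 11} = \left(-138\right) \frac{1}{206} + \frac{7^{2}}{-20 + 121 - 11} = - \frac{69}{103} + \frac{49}{90} = - \frac{1163}{9270}$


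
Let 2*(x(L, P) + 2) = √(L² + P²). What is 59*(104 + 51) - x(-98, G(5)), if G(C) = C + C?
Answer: 9147 - √2426 ≈ 9097.8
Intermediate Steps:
G(C) = 2*C
x(L, P) = -2 + √(L² + P²)/2
59*(104 + 51) - x(-98, G(5)) = 59*(104 + 51) - (-2 + √((-98)² + (2*5)²)/2) = 59*155 - (-2 + √(9604 + 10²)/2) = 9145 - (-2 + √(9604 + 100)/2) = 9145 - (-2 + √9704/2) = 9145 - (-2 + (2*√2426)/2) = 9145 - (-2 + √2426) = 9145 + (2 - √2426) = 9147 - √2426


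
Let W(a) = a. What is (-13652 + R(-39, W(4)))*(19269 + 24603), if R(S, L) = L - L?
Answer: -598940544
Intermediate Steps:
R(S, L) = 0
(-13652 + R(-39, W(4)))*(19269 + 24603) = (-13652 + 0)*(19269 + 24603) = -13652*43872 = -598940544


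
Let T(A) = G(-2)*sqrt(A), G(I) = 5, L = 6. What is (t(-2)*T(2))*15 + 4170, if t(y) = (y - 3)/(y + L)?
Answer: 4170 - 375*sqrt(2)/4 ≈ 4037.4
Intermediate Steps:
t(y) = (-3 + y)/(6 + y) (t(y) = (y - 3)/(y + 6) = (-3 + y)/(6 + y))
T(A) = 5*sqrt(A)
(t(-2)*T(2))*15 + 4170 = (((-3 - 2)/(6 - 2))*(5*sqrt(2)))*15 + 4170 = ((-5/4)*(5*sqrt(2)))*15 + 4170 = (((1/4)*(-5))*(5*sqrt(2)))*15 + 4170 = -25*sqrt(2)/4*15 + 4170 = -375*sqrt(2)/4 + 4170 = 4170 - 375*sqrt(2)/4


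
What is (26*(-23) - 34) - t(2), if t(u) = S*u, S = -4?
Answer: -624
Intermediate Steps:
t(u) = -4*u
(26*(-23) - 34) - t(2) = (26*(-23) - 34) - (-4)*2 = (-598 - 34) - 1*(-8) = -632 + 8 = -624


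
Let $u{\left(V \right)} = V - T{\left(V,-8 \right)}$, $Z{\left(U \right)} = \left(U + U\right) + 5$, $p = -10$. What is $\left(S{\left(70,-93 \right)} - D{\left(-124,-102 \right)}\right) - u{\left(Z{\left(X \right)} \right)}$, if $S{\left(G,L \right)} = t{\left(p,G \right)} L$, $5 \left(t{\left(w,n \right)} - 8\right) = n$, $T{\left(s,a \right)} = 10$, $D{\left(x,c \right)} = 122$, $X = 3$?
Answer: $-2169$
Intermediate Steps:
$t{\left(w,n \right)} = 8 + \frac{n}{5}$
$S{\left(G,L \right)} = L \left(8 + \frac{G}{5}\right)$ ($S{\left(G,L \right)} = \left(8 + \frac{G}{5}\right) L = L \left(8 + \frac{G}{5}\right)$)
$Z{\left(U \right)} = 5 + 2 U$ ($Z{\left(U \right)} = 2 U + 5 = 5 + 2 U$)
$u{\left(V \right)} = -10 + V$ ($u{\left(V \right)} = V - 10 = -10 + V$)
$\left(S{\left(70,-93 \right)} - D{\left(-124,-102 \right)}\right) - u{\left(Z{\left(X \right)} \right)} = \left(\frac{1}{5} \left(-93\right) \left(40 + 70\right) - 122\right) - \left(-10 + \left(5 + 2 \cdot 3\right)\right) = \left(\frac{1}{5} \left(-93\right) 110 - 122\right) - \left(-10 + \left(5 + 6\right)\right) = \left(-2046 - 122\right) - \left(-10 + 11\right) = -2168 - 1 = -2169$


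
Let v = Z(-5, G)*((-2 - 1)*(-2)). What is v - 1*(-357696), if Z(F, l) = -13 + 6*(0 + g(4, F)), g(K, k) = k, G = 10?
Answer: 357438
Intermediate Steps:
Z(F, l) = -13 + 6*F (Z(F, l) = -13 + 6*(0 + F) = -13 + 6*F)
v = -258 (v = (-13 + 6*(-5))*((-2 - 1)*(-2)) = (-13 - 30)*(-3*(-2)) = -43*6 = -258)
v - 1*(-357696) = -258 - 1*(-357696) = -258 + 357696 = 357438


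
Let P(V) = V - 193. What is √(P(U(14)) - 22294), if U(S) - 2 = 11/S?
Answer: I*√4406906/14 ≈ 149.95*I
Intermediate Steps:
U(S) = 2 + 11/S
P(V) = -193 + V
√(P(U(14)) - 22294) = √((-193 + (2 + 11/14)) - 22294) = √((-193 + 39/14) - 22294) = √(-2663/14 - 22294) = √(-314779/14) = I*√4406906/14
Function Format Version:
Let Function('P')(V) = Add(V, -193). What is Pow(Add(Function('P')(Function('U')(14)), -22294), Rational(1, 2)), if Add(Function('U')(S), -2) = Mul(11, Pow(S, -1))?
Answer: Mul(Rational(1, 14), I, Pow(4406906, Rational(1, 2))) ≈ Mul(149.95, I)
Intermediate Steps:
Function('U')(S) = Add(2, Mul(11, Pow(S, -1)))
Function('P')(V) = Add(-193, V)
Pow(Add(Function('P')(Function('U')(14)), -22294), Rational(1, 2)) = Pow(Add(Add(-193, Add(2, Mul(11, Pow(14, -1)))), -22294), Rational(1, 2)) = Pow(Add(Add(-193, Add(2, Mul(11, Rational(1, 14)))), -22294), Rational(1, 2)) = Pow(Add(Add(-193, Add(2, Rational(11, 14))), -22294), Rational(1, 2)) = Pow(Add(Add(-193, Rational(39, 14)), -22294), Rational(1, 2)) = Pow(Add(Rational(-2663, 14), -22294), Rational(1, 2)) = Pow(Rational(-314779, 14), Rational(1, 2)) = Mul(Rational(1, 14), I, Pow(4406906, Rational(1, 2)))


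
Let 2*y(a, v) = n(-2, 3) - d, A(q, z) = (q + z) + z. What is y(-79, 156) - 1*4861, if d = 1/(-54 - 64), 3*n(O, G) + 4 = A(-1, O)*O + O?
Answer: -3441113/708 ≈ -4860.3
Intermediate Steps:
A(q, z) = q + 2*z
n(O, G) = -4/3 + O/3 + O*(-1 + 2*O)/3 (n(O, G) = -4/3 + ((-1 + 2*O)*O + O)/3 = -4/3 + (O*(-1 + 2*O) + O)/3 = -4/3 + (O + O*(-1 + 2*O))/3 = -4/3 + (O/3 + O*(-1 + 2*O)/3) = -4/3 + O/3 + O*(-1 + 2*O)/3)
d = -1/118 (d = 1/(-118) = -1/118 ≈ -0.0084746)
y(a, v) = 475/708 (y(a, v) = ((-4/3 + (2/3)*(-2)**2) - 1*(-1/118))/2 = ((-4/3 + (2/3)*4) + 1/118)/2 = ((-4/3 + 8/3) + 1/118)/2 = (4/3 + 1/118)/2 = (1/2)*(475/354) = 475/708)
y(-79, 156) - 1*4861 = 475/708 - 1*4861 = 475/708 - 4861 = -3441113/708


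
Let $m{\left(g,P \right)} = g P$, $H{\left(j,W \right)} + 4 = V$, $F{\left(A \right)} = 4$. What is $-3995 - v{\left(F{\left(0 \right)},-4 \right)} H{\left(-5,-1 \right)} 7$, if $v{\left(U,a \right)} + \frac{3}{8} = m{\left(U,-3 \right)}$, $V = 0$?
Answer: $- \frac{8683}{2} \approx -4341.5$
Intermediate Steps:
$H{\left(j,W \right)} = -4$ ($H{\left(j,W \right)} = -4 + 0 = -4$)
$m{\left(g,P \right)} = P g$
$v{\left(U,a \right)} = - \frac{3}{8} - 3 U$
$-3995 - v{\left(F{\left(0 \right)},-4 \right)} H{\left(-5,-1 \right)} 7 = -3995 - \left(- \frac{3}{8} - 12\right) \left(-4\right) 7 = -3995 - \left(- \frac{99}{8}\right) \left(-4\right) 7 = -3995 - \frac{99}{2} \cdot 7 = -3995 - \frac{693}{2} = - \frac{8683}{2}$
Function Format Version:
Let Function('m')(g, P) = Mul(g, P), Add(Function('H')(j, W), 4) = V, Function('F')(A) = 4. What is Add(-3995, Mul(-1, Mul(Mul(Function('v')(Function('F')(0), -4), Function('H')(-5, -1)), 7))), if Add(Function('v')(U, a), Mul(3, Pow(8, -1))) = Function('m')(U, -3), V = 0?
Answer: Rational(-8683, 2) ≈ -4341.5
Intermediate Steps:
Function('H')(j, W) = -4 (Function('H')(j, W) = Add(-4, 0) = -4)
Function('m')(g, P) = Mul(P, g)
Function('v')(U, a) = Add(Rational(-3, 8), Mul(-3, U))
Add(-3995, Mul(-1, Mul(Mul(Function('v')(Function('F')(0), -4), Function('H')(-5, -1)), 7))) = Add(-3995, Mul(-1, Mul(Mul(Add(Rational(-3, 8), Mul(-3, 4)), -4), 7))) = Add(-3995, Mul(-1, Mul(Mul(Add(Rational(-3, 8), -12), -4), 7))) = Add(-3995, Mul(-1, Mul(Mul(Rational(-99, 8), -4), 7))) = Add(-3995, Mul(-1, Mul(Rational(99, 2), 7))) = Add(-3995, Mul(-1, Rational(693, 2))) = Add(-3995, Rational(-693, 2)) = Rational(-8683, 2)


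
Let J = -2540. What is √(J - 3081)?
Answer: I*√5621 ≈ 74.973*I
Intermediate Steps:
√(J - 3081) = √(-2540 - 3081) = √(-5621) = I*√5621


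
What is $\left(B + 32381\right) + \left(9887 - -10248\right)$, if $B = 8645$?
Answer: $61161$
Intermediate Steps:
$\left(B + 32381\right) + \left(9887 - -10248\right) = \left(8645 + 32381\right) + \left(9887 - -10248\right) = 41026 + \left(9887 + 10248\right) = 41026 + 20135 = 61161$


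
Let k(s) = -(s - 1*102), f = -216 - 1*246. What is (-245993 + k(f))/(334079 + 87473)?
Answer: -245429/421552 ≈ -0.58220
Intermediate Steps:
f = -462 (f = -216 - 246 = -462)
k(s) = 102 - s (k(s) = -(s - 102) = -(-102 + s) = 102 - s)
(-245993 + k(f))/(334079 + 87473) = (-245993 + (102 - 1*(-462)))/(334079 + 87473) = (-245993 + (102 + 462))/421552 = (-245993 + 564)*(1/421552) = -245429*1/421552 = -245429/421552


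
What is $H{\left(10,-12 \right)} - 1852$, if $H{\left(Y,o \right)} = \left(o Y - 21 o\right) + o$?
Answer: $-1732$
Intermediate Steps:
$H{\left(Y,o \right)} = - 20 o + Y o$ ($H{\left(Y,o \right)} = \left(Y o - 21 o\right) + o = \left(- 21 o + Y o\right) + o = - 20 o + Y o$)
$H{\left(10,-12 \right)} - 1852 = - 12 \left(-20 + 10\right) - 1852 = \left(-12\right) \left(-10\right) - 1852 = 120 - 1852 = -1732$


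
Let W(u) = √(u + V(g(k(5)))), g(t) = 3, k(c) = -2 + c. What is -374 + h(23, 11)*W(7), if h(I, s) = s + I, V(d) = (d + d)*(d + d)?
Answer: -374 + 34*√43 ≈ -151.05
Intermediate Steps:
V(d) = 4*d² (V(d) = (2*d)*(2*d) = 4*d²)
h(I, s) = I + s
W(u) = √(36 + u) (W(u) = √(u + 4*3²) = √(u + 4*9) = √(u + 36) = √(36 + u))
-374 + h(23, 11)*W(7) = -374 + (23 + 11)*√(36 + 7) = -374 + 34*√43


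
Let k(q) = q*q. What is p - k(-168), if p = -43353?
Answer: -71577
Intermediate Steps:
k(q) = q²
p - k(-168) = -43353 - 1*(-168)² = -43353 - 1*28224 = -43353 - 28224 = -71577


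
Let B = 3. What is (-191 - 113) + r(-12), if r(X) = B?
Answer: -301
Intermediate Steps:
r(X) = 3
(-191 - 113) + r(-12) = (-191 - 113) + 3 = -304 + 3 = -301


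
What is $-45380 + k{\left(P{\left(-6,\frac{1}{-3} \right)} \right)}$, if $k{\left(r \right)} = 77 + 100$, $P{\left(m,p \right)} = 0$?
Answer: $-45203$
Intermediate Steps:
$k{\left(r \right)} = 177$
$-45380 + k{\left(P{\left(-6,\frac{1}{-3} \right)} \right)} = -45380 + 177 = -45203$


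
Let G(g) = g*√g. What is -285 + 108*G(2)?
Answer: -285 + 216*√2 ≈ 20.470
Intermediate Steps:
G(g) = g^(3/2)
-285 + 108*G(2) = -285 + 108*2^(3/2) = -285 + 108*(2*√2) = -285 + 216*√2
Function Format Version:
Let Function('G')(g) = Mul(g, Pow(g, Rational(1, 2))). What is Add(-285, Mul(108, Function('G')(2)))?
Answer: Add(-285, Mul(216, Pow(2, Rational(1, 2)))) ≈ 20.470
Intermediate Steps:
Function('G')(g) = Pow(g, Rational(3, 2))
Add(-285, Mul(108, Function('G')(2))) = Add(-285, Mul(108, Pow(2, Rational(3, 2)))) = Add(-285, Mul(108, Mul(2, Pow(2, Rational(1, 2))))) = Add(-285, Mul(216, Pow(2, Rational(1, 2))))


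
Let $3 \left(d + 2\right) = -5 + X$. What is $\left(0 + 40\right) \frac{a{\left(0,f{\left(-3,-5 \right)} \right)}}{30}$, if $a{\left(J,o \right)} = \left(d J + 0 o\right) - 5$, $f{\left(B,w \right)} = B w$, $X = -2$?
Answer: $- \frac{20}{3} \approx -6.6667$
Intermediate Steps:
$d = - \frac{13}{3}$ ($d = -2 + \frac{-5 - 2}{3} = -2 + \frac{1}{3} \left(-7\right) = -2 - \frac{7}{3} = - \frac{13}{3} \approx -4.3333$)
$a{\left(J,o \right)} = -5 - \frac{13 J}{3}$ ($a{\left(J,o \right)} = \left(- \frac{13 J}{3} + 0 o\right) - 5 = \left(- \frac{13 J}{3} + 0\right) - 5 = - \frac{13 J}{3} - 5 = -5 - \frac{13 J}{3}$)
$\left(0 + 40\right) \frac{a{\left(0,f{\left(-3,-5 \right)} \right)}}{30} = \left(0 + 40\right) \frac{-5 - 0}{30} = 40 \left(-5 + 0\right) \frac{1}{30} = 40 \left(\left(-5\right) \frac{1}{30}\right) = 40 \left(- \frac{1}{6}\right) = - \frac{20}{3}$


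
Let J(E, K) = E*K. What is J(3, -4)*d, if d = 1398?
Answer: -16776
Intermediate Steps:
J(3, -4)*d = (3*(-4))*1398 = -12*1398 = -16776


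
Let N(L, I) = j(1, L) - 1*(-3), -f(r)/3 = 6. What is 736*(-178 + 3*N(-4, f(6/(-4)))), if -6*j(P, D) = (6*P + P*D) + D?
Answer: -123648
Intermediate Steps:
f(r) = -18 (f(r) = -3*6 = -18)
j(P, D) = -P - D/6 - D*P/6 (j(P, D) = -((6*P + P*D) + D)/6 = -((6*P + D*P) + D)/6 = -(D + 6*P + D*P)/6 = -P - D/6 - D*P/6)
N(L, I) = 2 - L/3 (N(L, I) = (-1*1 - L/6 - ⅙*L*1) - 1*(-3) = (-1 - L/6 - L/6) + 3 = (-1 - L/3) + 3 = 2 - L/3)
736*(-178 + 3*N(-4, f(6/(-4)))) = 736*(-178 + 3*(2 - ⅓*(-4))) = 736*(-178 + 3*(2 + 4/3)) = 736*(-178 + 3*(10/3)) = 736*(-178 + 10) = 736*(-168) = -123648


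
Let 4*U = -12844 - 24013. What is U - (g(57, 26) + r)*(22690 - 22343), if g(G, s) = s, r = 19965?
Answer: -27784365/4 ≈ -6.9461e+6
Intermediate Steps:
U = -36857/4 (U = (-12844 - 24013)/4 = (1/4)*(-36857) = -36857/4 ≈ -9214.3)
U - (g(57, 26) + r)*(22690 - 22343) = -36857/4 - (26 + 19965)*(22690 - 22343) = -36857/4 - 19991*347 = -36857/4 - 1*6936877 = -36857/4 - 6936877 = -27784365/4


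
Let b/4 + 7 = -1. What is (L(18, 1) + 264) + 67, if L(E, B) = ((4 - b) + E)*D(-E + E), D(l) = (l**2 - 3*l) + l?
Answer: 331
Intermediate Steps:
b = -32 (b = -28 + 4*(-1) = -28 - 4 = -32)
D(l) = l**2 - 2*l
L(E, B) = 0 (L(E, B) = ((4 - 1*(-32)) + E)*((-E + E)*(-2 + (-E + E))) = ((4 + 32) + E)*(0*(-2 + 0)) = (36 + E)*(0*(-2)) = (36 + E)*0 = 0)
(L(18, 1) + 264) + 67 = (0 + 264) + 67 = 264 + 67 = 331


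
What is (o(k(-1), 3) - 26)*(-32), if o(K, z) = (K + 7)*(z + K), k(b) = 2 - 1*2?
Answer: 160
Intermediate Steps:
k(b) = 0 (k(b) = 2 - 2 = 0)
o(K, z) = (7 + K)*(K + z)
(o(k(-1), 3) - 26)*(-32) = ((0**2 + 7*0 + 7*3 + 0*3) - 26)*(-32) = ((0 + 0 + 21 + 0) - 26)*(-32) = (21 - 26)*(-32) = -5*(-32) = 160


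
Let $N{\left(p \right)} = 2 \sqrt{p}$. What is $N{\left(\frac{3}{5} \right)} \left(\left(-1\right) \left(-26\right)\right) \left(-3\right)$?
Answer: $- \frac{156 \sqrt{15}}{5} \approx -120.84$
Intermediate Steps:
$N{\left(\frac{3}{5} \right)} \left(\left(-1\right) \left(-26\right)\right) \left(-3\right) = 2 \sqrt{\frac{3}{5}} \left(\left(-1\right) \left(-26\right)\right) \left(-3\right) = 2 \sqrt{3 \cdot \frac{1}{5}} \cdot 26 \left(-3\right) = 2 \sqrt{\frac{3}{5}} \cdot 26 \left(-3\right) = 2 \frac{\sqrt{15}}{5} \cdot 26 \left(-3\right) = \frac{2 \sqrt{15}}{5} \cdot 26 \left(-3\right) = \frac{52 \sqrt{15}}{5} \left(-3\right) = - \frac{156 \sqrt{15}}{5}$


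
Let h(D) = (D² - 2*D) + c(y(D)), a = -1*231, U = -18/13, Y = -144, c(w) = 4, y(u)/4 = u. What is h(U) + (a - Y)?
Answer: -13235/169 ≈ -78.314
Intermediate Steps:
y(u) = 4*u
U = -18/13 (U = -18*1/13 = -18/13 ≈ -1.3846)
a = -231
h(D) = 4 + D² - 2*D (h(D) = (D² - 2*D) + 4 = 4 + D² - 2*D)
h(U) + (a - Y) = (4 + (-18/13)² - 2*(-18/13)) + (-231 - 1*(-144)) = (4 + 324/169 + 36/13) + (-231 + 144) = 1468/169 - 87 = -13235/169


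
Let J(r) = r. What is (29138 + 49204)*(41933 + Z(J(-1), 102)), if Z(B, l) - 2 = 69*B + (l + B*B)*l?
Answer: 4102927224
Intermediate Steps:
Z(B, l) = 2 + 69*B + l*(l + B**2) (Z(B, l) = 2 + (69*B + (l + B*B)*l) = 2 + (69*B + (l + B**2)*l) = 2 + (69*B + l*(l + B**2)) = 2 + 69*B + l*(l + B**2))
(29138 + 49204)*(41933 + Z(J(-1), 102)) = (29138 + 49204)*(41933 + (2 + 102**2 + 69*(-1) + 102*(-1)**2)) = 78342*(41933 + (2 + 10404 - 69 + 102*1)) = 78342*(41933 + (2 + 10404 - 69 + 102)) = 78342*(41933 + 10439) = 78342*52372 = 4102927224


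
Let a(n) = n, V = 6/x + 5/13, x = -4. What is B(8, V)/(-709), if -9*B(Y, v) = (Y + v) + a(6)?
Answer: 335/165906 ≈ 0.0020192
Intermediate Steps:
V = -29/26 (V = 6/(-4) + 5/13 = 6*(-¼) + 5*(1/13) = -3/2 + 5/13 = -29/26 ≈ -1.1154)
B(Y, v) = -⅔ - Y/9 - v/9 (B(Y, v) = -((Y + v) + 6)/9 = -(6 + Y + v)/9 = -⅔ - Y/9 - v/9)
B(8, V)/(-709) = (-⅔ - ⅑*8 - ⅑*(-29/26))/(-709) = (-⅔ - 8/9 + 29/234)*(-1/709) = -335/234*(-1/709) = 335/165906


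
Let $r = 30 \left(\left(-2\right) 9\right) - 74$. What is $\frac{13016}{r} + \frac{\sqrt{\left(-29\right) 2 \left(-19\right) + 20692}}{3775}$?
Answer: $- \frac{6508}{307} + \frac{\sqrt{21794}}{3775} \approx -21.16$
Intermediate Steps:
$r = -614$ ($r = 30 \left(-18\right) - 74 = -540 - 74 = -614$)
$\frac{13016}{r} + \frac{\sqrt{\left(-29\right) 2 \left(-19\right) + 20692}}{3775} = \frac{13016}{-614} + \frac{\sqrt{\left(-29\right) 2 \left(-19\right) + 20692}}{3775} = 13016 \left(- \frac{1}{614}\right) + \sqrt{\left(-58\right) \left(-19\right) + 20692} \cdot \frac{1}{3775} = - \frac{6508}{307} + \sqrt{1102 + 20692} \cdot \frac{1}{3775} = - \frac{6508}{307} + \sqrt{21794} \cdot \frac{1}{3775} = - \frac{6508}{307} + \frac{\sqrt{21794}}{3775}$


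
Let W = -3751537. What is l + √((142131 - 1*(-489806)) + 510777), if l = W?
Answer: -3751537 + √1142714 ≈ -3.7505e+6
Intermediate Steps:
l = -3751537
l + √((142131 - 1*(-489806)) + 510777) = -3751537 + √((142131 - 1*(-489806)) + 510777) = -3751537 + √((142131 + 489806) + 510777) = -3751537 + √(631937 + 510777) = -3751537 + √1142714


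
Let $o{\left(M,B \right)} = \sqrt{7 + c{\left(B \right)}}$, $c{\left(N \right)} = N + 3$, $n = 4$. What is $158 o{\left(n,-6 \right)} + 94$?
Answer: $410$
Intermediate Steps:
$c{\left(N \right)} = 3 + N$
$o{\left(M,B \right)} = \sqrt{10 + B}$ ($o{\left(M,B \right)} = \sqrt{7 + \left(3 + B\right)} = \sqrt{10 + B}$)
$158 o{\left(n,-6 \right)} + 94 = 158 \sqrt{10 - 6} + 94 = 158 \sqrt{4} + 94 = 158 \cdot 2 + 94 = 316 + 94 = 410$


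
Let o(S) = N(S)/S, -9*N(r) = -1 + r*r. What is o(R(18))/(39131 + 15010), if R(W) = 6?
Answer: -35/2923614 ≈ -1.1971e-5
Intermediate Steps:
N(r) = ⅑ - r²/9 (N(r) = -(-1 + r*r)/9 = -(-1 + r²)/9 = ⅑ - r²/9)
o(S) = (⅑ - S²/9)/S
o(R(18))/(39131 + 15010) = ((⅑)*(1 - 1*6²)/6)/(39131 + 15010) = ((⅑)*(⅙)*(1 - 1*36))/54141 = ((⅑)*(⅙)*(1 - 36))*(1/54141) = ((⅑)*(⅙)*(-35))*(1/54141) = -35/54*1/54141 = -35/2923614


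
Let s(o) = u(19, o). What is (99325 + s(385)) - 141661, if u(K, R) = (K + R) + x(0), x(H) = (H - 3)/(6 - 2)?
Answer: -167731/4 ≈ -41933.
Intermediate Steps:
x(H) = -¾ + H/4 (x(H) = (-3 + H)/4 = (-3 + H)*(¼) = -¾ + H/4)
u(K, R) = -¾ + K + R (u(K, R) = (K + R) + (-¾ + (¼)*0) = (K + R) + (-¾ + 0) = (K + R) - ¾ = -¾ + K + R)
s(o) = 73/4 + o (s(o) = -¾ + 19 + o = 73/4 + o)
(99325 + s(385)) - 141661 = (99325 + (73/4 + 385)) - 141661 = (99325 + 1613/4) - 141661 = 398913/4 - 141661 = -167731/4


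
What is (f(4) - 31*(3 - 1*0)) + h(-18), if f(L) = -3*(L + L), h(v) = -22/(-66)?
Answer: -350/3 ≈ -116.67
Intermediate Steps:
h(v) = 1/3 (h(v) = -22*(-1/66) = 1/3)
f(L) = -6*L
(f(4) - 31*(3 - 1*0)) + h(-18) = (-6*4 - 31*(3 - 1*0)) + 1/3 = (-24 - 31*(3 + 0)) + 1/3 = (-24 - 31*3) + 1/3 = (-24 - 93) + 1/3 = -117 + 1/3 = -350/3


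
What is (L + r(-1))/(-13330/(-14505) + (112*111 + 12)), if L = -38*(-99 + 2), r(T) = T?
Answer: 2138037/7220542 ≈ 0.29610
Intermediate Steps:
L = 3686 (L = -38*(-97) = 3686)
(L + r(-1))/(-13330/(-14505) + (112*111 + 12)) = (3686 - 1)/(-13330/(-14505) + (112*111 + 12)) = 3685/(-13330*(-1/14505) + (12432 + 12)) = 3685/(2666/2901 + 12444) = 3685/(36102710/2901) = 3685*(2901/36102710) = 2138037/7220542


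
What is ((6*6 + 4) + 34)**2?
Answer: 5476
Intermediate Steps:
((6*6 + 4) + 34)**2 = ((36 + 4) + 34)**2 = (40 + 34)**2 = 74**2 = 5476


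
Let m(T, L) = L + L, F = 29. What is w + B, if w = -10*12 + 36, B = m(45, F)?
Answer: -26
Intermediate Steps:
m(T, L) = 2*L
B = 58 (B = 2*29 = 58)
w = -84 (w = -120 + 36 = -84)
w + B = -84 + 58 = -26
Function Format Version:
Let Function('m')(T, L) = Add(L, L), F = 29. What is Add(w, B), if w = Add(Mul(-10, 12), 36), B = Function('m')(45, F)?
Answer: -26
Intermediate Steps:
Function('m')(T, L) = Mul(2, L)
B = 58 (B = Mul(2, 29) = 58)
w = -84 (w = Add(-120, 36) = -84)
Add(w, B) = Add(-84, 58) = -26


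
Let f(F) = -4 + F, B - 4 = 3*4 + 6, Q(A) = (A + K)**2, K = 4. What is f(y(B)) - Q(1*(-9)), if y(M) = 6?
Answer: -23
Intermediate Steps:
Q(A) = (4 + A)**2 (Q(A) = (A + 4)**2 = (4 + A)**2)
B = 22 (B = 4 + (3*4 + 6) = 4 + (12 + 6) = 4 + 18 = 22)
f(y(B)) - Q(1*(-9)) = (-4 + 6) - (4 + 1*(-9))**2 = 2 - (4 - 9)**2 = 2 - 1*(-5)**2 = 2 - 1*25 = 2 - 25 = -23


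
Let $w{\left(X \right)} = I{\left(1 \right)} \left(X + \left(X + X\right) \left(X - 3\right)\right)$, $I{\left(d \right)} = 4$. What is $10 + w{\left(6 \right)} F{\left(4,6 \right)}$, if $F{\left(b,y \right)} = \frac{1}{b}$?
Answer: $52$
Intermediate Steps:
$w{\left(X \right)} = 4 X + 8 X \left(-3 + X\right)$ ($w{\left(X \right)} = 4 \left(X + \left(X + X\right) \left(X - 3\right)\right) = 4 \left(X + 2 X \left(-3 + X\right)\right) = 4 X + 8 X \left(-3 + X\right)$)
$10 + w{\left(6 \right)} F{\left(4,6 \right)} = 10 + \frac{4 \cdot 6 \left(-5 + 2 \cdot 6\right)}{4} = 10 + 4 \cdot 6 \left(-5 + 12\right) \frac{1}{4} = 10 + 4 \cdot 6 \cdot 7 \cdot \frac{1}{4} = 10 + 168 \cdot \frac{1}{4} = 10 + 42 = 52$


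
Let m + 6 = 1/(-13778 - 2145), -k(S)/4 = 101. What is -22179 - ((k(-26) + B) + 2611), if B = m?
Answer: -388202739/15923 ≈ -24380.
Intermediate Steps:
k(S) = -404 (k(S) = -4*101 = -404)
m = -95539/15923 (m = -6 + 1/(-13778 - 2145) = -6 + 1/(-15923) = -6 - 1/15923 = -95539/15923 ≈ -6.0001)
B = -95539/15923 ≈ -6.0001
-22179 - ((k(-26) + B) + 2611) = -22179 - ((-404 - 95539/15923) + 2611) = -22179 - (-6528431/15923 + 2611) = -22179 - 1*35046522/15923 = -22179 - 35046522/15923 = -388202739/15923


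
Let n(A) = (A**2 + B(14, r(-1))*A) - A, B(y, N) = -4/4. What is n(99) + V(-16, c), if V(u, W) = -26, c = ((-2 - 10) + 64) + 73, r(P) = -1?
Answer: 9577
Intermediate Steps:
B(y, N) = -1 (B(y, N) = -4*1/4 = -1)
n(A) = A**2 - 2*A (n(A) = (A**2 - A) - A = A**2 - 2*A)
c = 125 (c = (-12 + 64) + 73 = 52 + 73 = 125)
n(99) + V(-16, c) = 99*(-2 + 99) - 26 = 99*97 - 26 = 9603 - 26 = 9577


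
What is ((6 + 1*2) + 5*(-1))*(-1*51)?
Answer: -153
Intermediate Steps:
((6 + 1*2) + 5*(-1))*(-1*51) = ((6 + 2) - 5)*(-51) = (8 - 5)*(-51) = 3*(-51) = -153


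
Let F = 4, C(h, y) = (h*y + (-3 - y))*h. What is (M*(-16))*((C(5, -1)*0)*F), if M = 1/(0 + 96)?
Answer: 0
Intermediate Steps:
C(h, y) = h*(-3 - y + h*y) (C(h, y) = (-3 - y + h*y)*h = h*(-3 - y + h*y))
M = 1/96 ≈ 0.010417
(M*(-16))*((C(5, -1)*0)*F) = ((1/96)*(-16))*(((5*(-3 - 1*(-1) + 5*(-1)))*0)*4) = -(5*(-3 + 1 - 5))*0*4/6 = -(5*(-7))*0*4/6 = -(-35*0)*4/6 = -0*4 = -1/6*0 = 0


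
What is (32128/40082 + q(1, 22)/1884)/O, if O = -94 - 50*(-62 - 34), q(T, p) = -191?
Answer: 26436745/177685590264 ≈ 0.00014878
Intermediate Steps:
O = 4706 (O = -94 - 50*(-96) = -94 + 4800 = 4706)
(32128/40082 + q(1, 22)/1884)/O = (32128/40082 - 191/1884)/4706 = (32128*(1/40082) - 191*1/1884)*(1/4706) = (16064/20041 - 191/1884)*(1/4706) = (26436745/37757244)*(1/4706) = 26436745/177685590264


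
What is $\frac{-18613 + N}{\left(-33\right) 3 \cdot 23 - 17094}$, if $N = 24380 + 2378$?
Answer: $- \frac{2715}{6457} \approx -0.42047$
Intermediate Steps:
$N = 26758$
$\frac{-18613 + N}{\left(-33\right) 3 \cdot 23 - 17094} = \frac{-18613 + 26758}{\left(-33\right) 3 \cdot 23 - 17094} = \frac{8145}{\left(-99\right) 23 - 17094} = \frac{8145}{-2277 - 17094} = \frac{8145}{-19371} = 8145 \left(- \frac{1}{19371}\right) = - \frac{2715}{6457}$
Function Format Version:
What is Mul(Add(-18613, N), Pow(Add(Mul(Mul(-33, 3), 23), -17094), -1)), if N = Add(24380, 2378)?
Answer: Rational(-2715, 6457) ≈ -0.42047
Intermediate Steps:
N = 26758
Mul(Add(-18613, N), Pow(Add(Mul(Mul(-33, 3), 23), -17094), -1)) = Mul(Add(-18613, 26758), Pow(Add(Mul(Mul(-33, 3), 23), -17094), -1)) = Mul(8145, Pow(Add(Mul(-99, 23), -17094), -1)) = Mul(8145, Pow(Add(-2277, -17094), -1)) = Mul(8145, Pow(-19371, -1)) = Mul(8145, Rational(-1, 19371)) = Rational(-2715, 6457)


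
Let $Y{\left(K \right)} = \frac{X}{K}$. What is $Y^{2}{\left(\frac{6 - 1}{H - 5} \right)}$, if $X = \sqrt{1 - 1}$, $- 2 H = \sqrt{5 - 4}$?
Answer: $0$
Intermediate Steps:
$H = - \frac{1}{2}$ ($H = - \frac{\sqrt{5 - 4}}{2} = - \frac{\sqrt{1}}{2} = \left(- \frac{1}{2}\right) 1 = - \frac{1}{2} \approx -0.5$)
$X = 0$ ($X = \sqrt{0} = 0$)
$Y{\left(K \right)} = 0$ ($Y{\left(K \right)} = \frac{0}{K} = 0$)
$Y^{2}{\left(\frac{6 - 1}{H - 5} \right)} = 0^{2} = 0$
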